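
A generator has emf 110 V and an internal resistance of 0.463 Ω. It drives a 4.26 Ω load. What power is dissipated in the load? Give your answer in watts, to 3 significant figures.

Load and internal resistance form a series loop — compute the loop current, then the load power via I²R.
I = ε / (r + R) = 110 / (0.463 + 4.26) = 23.29 A
P_load = I² R = (23.29)² × 4.26 = 2311 W

2310 W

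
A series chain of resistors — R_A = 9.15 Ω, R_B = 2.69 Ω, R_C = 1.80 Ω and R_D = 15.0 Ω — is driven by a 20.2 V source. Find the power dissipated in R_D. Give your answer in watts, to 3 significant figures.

7.46 W

In a series string the same current flows through every resistor — find that current, then P = I²R for the one we want.
R_total = 9.15 + 2.69 + 1.80 + 15.0 = 28.64 Ω
I = V / R_total = 20.2 / 28.64 = 0.7053 A
P_R_D = I² × R_D = (0.7053)² × 15.0 = 7.462 W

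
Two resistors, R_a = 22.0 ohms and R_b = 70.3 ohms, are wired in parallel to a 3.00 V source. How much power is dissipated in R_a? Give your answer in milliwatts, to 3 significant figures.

Every branch has 3.00 V across it, so for R_a the power is simply V²/R.
P_R_a = V² / R_a = (3.00)² / 22.0 Ω = 0.4091 W

409 mW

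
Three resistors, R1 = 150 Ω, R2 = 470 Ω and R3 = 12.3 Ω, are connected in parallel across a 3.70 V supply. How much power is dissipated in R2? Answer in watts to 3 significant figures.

Each parallel branch sees the full supply voltage, so P = V²/R applies directly to the target branch.
P_R2 = V² / R2 = (3.70)² / 470 Ω = 0.02913 W

0.0291 W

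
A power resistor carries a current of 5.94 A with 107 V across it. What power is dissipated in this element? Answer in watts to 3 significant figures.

636 W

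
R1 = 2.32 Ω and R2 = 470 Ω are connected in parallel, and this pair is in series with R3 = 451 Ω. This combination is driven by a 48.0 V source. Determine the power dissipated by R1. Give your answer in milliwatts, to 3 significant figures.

Combine R1 and R2 into their parallel equivalent first, reducing the network to two series resistors.
R_p = (2.32×470)/(2.32+470) = 2.309 Ω
R_total = R_p + 451 = 2.309 + 451 = 453.3 Ω
I = V / R_total = 48.0 / 453.3 = 0.1059 A
Voltage across the parallel pair: V_p = I × R_p = 0.1059 × 2.309 = 0.2445 V
R1 sits across V_p; its power is V_p²/R.
P_R1 = (0.2445)² / 2.32 = 0.02576 W

25.8 mW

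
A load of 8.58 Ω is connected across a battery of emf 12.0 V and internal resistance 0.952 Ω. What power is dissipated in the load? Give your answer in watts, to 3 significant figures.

13.6 W

The internal resistance and the load are in series, so the same I flows through both; get I from ε/(r+R), then I²R for the load.
I = ε / (r + R) = 12.0 / (0.952 + 8.58) = 1.259 A
P_load = I² R = (1.259)² × 8.58 = 13.60 W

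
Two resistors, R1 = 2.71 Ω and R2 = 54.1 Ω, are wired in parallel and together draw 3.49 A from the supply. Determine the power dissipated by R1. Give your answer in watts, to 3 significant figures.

Parallel branches share V, not I — compute V via R_eq, then use V²/R for the target branch.
1/R_eq = 1/2.71 + 1/54.1 ⇒ R_eq = 2.581 Ω
V = I_total × R_eq = 3.490 × 2.581 = 9.007 V
P_R1 = V² / R1 = (9.007)² / 2.71 = 29.93 W

29.9 W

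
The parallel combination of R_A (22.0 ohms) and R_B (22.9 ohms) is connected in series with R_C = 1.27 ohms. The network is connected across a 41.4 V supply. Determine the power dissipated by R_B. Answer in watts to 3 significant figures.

60.4 W

Reduce the parallel combination to a single R_p; the circuit then becomes R_p in series with the remaining resistor.
R_p = (22.0×22.9)/(22.0+22.9) = 11.22 Ω
R_total = R_p + 1.27 = 11.22 + 1.27 = 12.49 Ω
I = V / R_total = 41.4 / 12.49 = 3.315 A
Voltage across the parallel pair: V_p = I × R_p = 3.315 × 11.22 = 37.19 V
Use P = V²/R for R_B with V = V_p.
P_R_B = (37.19)² / 22.9 = 60.40 W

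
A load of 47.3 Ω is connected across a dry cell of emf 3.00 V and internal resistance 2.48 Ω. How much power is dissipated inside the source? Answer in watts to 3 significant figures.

0.00901 W

The internal resistance carries the same current as the load; P_int = I²r.
I = ε / (r + R) = 3.00 / (2.48 + 47.3) = 0.06027 A
P_int = I² r = (0.06027)² × 2.48 = 0.009007 W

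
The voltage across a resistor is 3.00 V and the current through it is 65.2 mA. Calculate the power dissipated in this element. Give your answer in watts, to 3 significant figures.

0.196 W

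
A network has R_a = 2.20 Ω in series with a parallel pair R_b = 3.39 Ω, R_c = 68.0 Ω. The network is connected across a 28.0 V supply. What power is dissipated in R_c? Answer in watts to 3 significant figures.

4.08 W

Collapse R_b‖R_c to a single equivalent, reducing the network to two series elements.
R_p = (3.39×68.0)/(3.39+68.0) = 3.229 Ω
R_total = 2.20 + 3.229 = 5.429 Ω
I = V / R_total = 28.0 / 5.429 = 5.157 A
Voltage across the parallel pair: V_p = I × R_p = 5.157 × 3.229 = 16.65 V
R_c sees V_p directly, so P = V_p² / R_c.
P_R_c = (16.65)² / 68.0 = 4.079 W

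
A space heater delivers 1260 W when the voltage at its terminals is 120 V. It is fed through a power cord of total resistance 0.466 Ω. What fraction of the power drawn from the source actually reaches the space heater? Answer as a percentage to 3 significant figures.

I = P / V = 1260 / 120 = 10.50 A through the power cord.
P_line = I² R_line = (10.50)² × 0.466 = 51.38 W
P_source = P_load + P_line = 1260 + 51.38 = 1311 W
η = P_load / P_source = 1260 / 1311 = 0.9608

96.1 %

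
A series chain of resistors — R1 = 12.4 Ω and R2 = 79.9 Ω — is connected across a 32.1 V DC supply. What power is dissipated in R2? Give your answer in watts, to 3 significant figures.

The current is common to all series resistors; compute it, then apply P = I²R for the target.
R_total = 12.4 + 79.9 = 92.30 Ω
I = V / R_total = 32.1 / 92.30 = 0.3478 A
P_R2 = I² × R2 = (0.3478)² × 79.9 = 9.664 W

9.66 W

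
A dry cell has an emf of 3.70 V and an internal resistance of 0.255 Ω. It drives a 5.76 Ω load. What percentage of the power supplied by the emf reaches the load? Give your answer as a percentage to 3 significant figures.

95.8 %

Both r and R carry the same current, so the power split is just the resistance split: η = R/(R+r).
η = R / (R + r) = 5.76 / (5.76 + 0.255) = 0.9576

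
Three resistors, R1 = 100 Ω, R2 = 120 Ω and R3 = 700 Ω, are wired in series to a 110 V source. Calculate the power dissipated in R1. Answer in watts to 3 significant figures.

1.43 W

Every series element carries the same I. Get I from the total resistance, then P = I² × R1.
R_total = 100 + 120 + 700 = 920.0 Ω
I = V / R_total = 110 / 920.0 = 0.1196 A
P_R1 = I² × R1 = (0.1196)² × 100 = 1.430 W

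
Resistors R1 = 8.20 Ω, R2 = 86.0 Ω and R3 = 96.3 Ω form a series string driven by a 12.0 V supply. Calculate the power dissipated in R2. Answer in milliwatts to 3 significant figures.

The current is common to all series resistors; compute it, then apply P = I²R for the target.
R_total = 8.20 + 86.0 + 96.3 = 190.5 Ω
I = V / R_total = 12.0 / 190.5 = 0.06299 A
P_R2 = I² × R2 = (0.06299)² × 86.0 = 0.3412 W

341 mW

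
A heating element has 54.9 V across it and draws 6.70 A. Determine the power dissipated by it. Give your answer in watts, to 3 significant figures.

368 W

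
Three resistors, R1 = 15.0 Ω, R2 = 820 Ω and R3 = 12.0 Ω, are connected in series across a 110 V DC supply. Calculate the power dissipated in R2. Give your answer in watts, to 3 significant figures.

13.8 W

Since the resistors are in series they all carry the loop current I = V/R_total; the power in any one is I²R.
R_total = 15.0 + 820 + 12.0 = 847.0 Ω
I = V / R_total = 110 / 847.0 = 0.1299 A
P_R2 = I² × R2 = (0.1299)² × 820 = 13.83 W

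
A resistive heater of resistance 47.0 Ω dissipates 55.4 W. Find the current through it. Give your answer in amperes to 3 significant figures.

1.09 A

The two known quantities fix the third via I = √(P / R).
I = √(55.4 / 47.0) = 1.086 A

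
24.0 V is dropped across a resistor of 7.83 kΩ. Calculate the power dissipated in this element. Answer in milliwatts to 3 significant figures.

73.6 mW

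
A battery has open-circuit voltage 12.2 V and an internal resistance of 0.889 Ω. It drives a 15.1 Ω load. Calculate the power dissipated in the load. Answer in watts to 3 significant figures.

8.79 W

With r and R in series, I = ε/(r+R); the load dissipates I²R.
I = ε / (r + R) = 12.2 / (0.889 + 15.1) = 0.7630 A
P_load = I² R = (0.7630)² × 15.1 = 8.791 W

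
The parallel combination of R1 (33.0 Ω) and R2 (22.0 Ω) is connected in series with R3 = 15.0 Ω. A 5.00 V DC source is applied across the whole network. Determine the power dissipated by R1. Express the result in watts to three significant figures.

First find R_p for the parallel pair, then treat R_p + R3 as a series loop.
R_p = (33.0×22.0)/(33.0+22.0) = 13.20 Ω
R_total = R_p + 15.0 = 13.20 + 15.0 = 28.20 Ω
I = V / R_total = 5.00 / 28.20 = 0.1773 A
Voltage across the parallel pair: V_p = I × R_p = 0.1773 × 13.20 = 2.340 V
Use P = V²/R for R1 with V = V_p.
P_R1 = (2.340)² / 33.0 = 0.1660 W

0.166 W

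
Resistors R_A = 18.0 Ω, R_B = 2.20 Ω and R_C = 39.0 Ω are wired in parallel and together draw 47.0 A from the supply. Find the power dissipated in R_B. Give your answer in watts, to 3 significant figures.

We need the common branch voltage; get it from I_total × R_eq, then P = V²/R for the branch.
1/R_eq = 1/18.0 + 1/2.20 + 1/39.0 ⇒ R_eq = 1.867 Ω
V = I_total × R_eq = 47.00 × 1.867 = 87.73 V
P_R_B = V² / R_B = (87.73)² / 2.20 = 3498 W

3500 W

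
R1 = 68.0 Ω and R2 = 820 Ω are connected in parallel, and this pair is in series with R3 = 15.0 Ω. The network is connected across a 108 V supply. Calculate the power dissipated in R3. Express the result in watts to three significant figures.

First find R_p for the parallel pair, then treat R_p + R3 as a series loop.
R_p = (68.0×820)/(68.0+820) = 62.79 Ω
R_total = R_p + 15.0 = 62.79 + 15.0 = 77.79 Ω
I = V / R_total = 108 / 77.79 = 1.388 A
All the supply current flows through R3; use P = I²R3.
P_R3 = (1.388)² × 15.0 = 28.91 W

28.9 W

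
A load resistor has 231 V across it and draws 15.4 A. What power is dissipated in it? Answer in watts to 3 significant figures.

3560 W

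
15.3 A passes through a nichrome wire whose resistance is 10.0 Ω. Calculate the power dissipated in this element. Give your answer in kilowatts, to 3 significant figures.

Knowing I and R, the power is just I²R — no need to find V first.
P = (15.30 A)² × 10.0 Ω = 2341 W

2.34 kW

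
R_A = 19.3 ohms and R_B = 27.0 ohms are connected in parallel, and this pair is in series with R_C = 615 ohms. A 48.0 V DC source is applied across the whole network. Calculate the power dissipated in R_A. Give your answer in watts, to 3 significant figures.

0.0386 W

Combine R_A and R_B into their parallel equivalent first, reducing the network to two series resistors.
R_p = (19.3×27.0)/(19.3+27.0) = 11.25 Ω
R_total = R_p + 615 = 11.25 + 615 = 626.3 Ω
I = V / R_total = 48.0 / 626.3 = 0.07665 A
Voltage across the parallel pair: V_p = I × R_p = 0.07665 × 11.25 = 0.8626 V
Use P = V²/R for R_A with V = V_p.
P_R_A = (0.8626)² / 19.3 = 0.03856 W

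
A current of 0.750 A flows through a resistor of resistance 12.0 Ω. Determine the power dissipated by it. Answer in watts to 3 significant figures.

6.75 W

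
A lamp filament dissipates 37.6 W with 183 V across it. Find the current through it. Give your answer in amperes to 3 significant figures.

Inverting the appropriate power form: I = P / V.
I = 37.6 / 183 = 0.2055 A

0.205 A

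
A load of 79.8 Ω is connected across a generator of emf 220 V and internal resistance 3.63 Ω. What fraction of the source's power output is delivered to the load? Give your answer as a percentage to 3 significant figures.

95.6 %

Both r and R carry the same current, so the power split is just the resistance split: η = R/(R+r).
η = R / (R + r) = 79.8 / (79.8 + 3.63) = 0.9565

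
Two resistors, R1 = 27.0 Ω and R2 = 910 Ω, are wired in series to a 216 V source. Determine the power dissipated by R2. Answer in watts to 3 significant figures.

48.4 W

The current is common to all series resistors; compute it, then apply P = I²R for the target.
R_total = 27.0 + 910 = 937.0 Ω
I = V / R_total = 216 / 937.0 = 0.2305 A
P_R2 = I² × R2 = (0.2305)² × 910 = 48.36 W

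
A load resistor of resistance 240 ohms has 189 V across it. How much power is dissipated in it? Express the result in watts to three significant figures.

We know the drop across the element and its resistance — P = V²/R, one step.
P = (189 V)² / 240 Ω = 148.8 W

149 W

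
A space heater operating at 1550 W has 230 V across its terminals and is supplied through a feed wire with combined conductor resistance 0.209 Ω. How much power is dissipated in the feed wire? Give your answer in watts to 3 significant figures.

Only the current and the line resistance are needed for the I²R loss.
I = P / V = 1550 / 230 = 6.739 A through the feed wire.
P_line = I² R_line = (6.739)² × 0.209 = 9.492 W

9.49 W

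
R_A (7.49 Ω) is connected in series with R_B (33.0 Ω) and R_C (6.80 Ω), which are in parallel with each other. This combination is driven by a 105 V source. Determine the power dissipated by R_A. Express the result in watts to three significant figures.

First combine the parallel branches into one equivalent R_p, then R_A + R_p is a series pair.
R_p = (33.0×6.80)/(33.0+6.80) = 5.638 Ω
R_total = 7.49 + 5.638 = 13.13 Ω
I = V / R_total = 105 / 13.13 = 7.998 A
All the current flows through R_A; use P = I²R.
P_R_A = (7.998)² × 7.49 = 479.1 W

479 W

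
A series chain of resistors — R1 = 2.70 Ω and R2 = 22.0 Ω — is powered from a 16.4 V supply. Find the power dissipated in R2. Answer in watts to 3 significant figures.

9.70 W

In a series string the same current flows through every resistor — find that current, then P = I²R for the one we want.
R_total = 2.70 + 22.0 = 24.70 Ω
I = V / R_total = 16.4 / 24.70 = 0.6640 A
P_R2 = I² × R2 = (0.6640)² × 22.0 = 9.699 W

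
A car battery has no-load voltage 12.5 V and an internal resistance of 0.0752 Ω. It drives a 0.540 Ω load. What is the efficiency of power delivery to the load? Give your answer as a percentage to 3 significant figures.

The source delivers εI, of which I²R reaches the load and I²r is lost; since I is common, η = R/(R+r).
η = R / (R + r) = 0.540 / (0.540 + 0.0752) = 0.8778

87.8 %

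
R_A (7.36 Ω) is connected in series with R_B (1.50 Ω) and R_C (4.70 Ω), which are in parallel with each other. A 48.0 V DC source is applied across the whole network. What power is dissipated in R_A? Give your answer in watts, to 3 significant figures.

235 W

First combine the parallel branches into one equivalent R_p, then R_A + R_p is a series pair.
R_p = (1.50×4.70)/(1.50+4.70) = 1.137 Ω
R_total = 7.36 + 1.137 = 8.497 Ω
I = V / R_total = 48.0 / 8.497 = 5.649 A
R_A is in the main series path, so its power is I²R_A.
P_R_A = (5.649)² × 7.36 = 234.9 W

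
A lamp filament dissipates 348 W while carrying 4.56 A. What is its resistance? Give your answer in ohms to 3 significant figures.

16.7 Ω

Rearranging the power relation for the two known quantities gives R = P / I².
R = 348 / (4.560)² = 16.74 Ω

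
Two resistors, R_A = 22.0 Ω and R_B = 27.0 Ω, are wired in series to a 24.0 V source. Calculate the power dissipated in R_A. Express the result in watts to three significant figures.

5.28 W

Since the resistors are in series they all carry the loop current I = V/R_total; the power in any one is I²R.
R_total = 22.0 + 27.0 = 49.00 Ω
I = V / R_total = 24.0 / 49.00 = 0.4898 A
P_R_A = I² × R_A = (0.4898)² × 22.0 = 5.278 W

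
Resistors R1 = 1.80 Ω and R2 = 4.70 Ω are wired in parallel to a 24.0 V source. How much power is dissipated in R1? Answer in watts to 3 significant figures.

320 W

The supply voltage appears across each parallel branch — just use P = V²/R1.
P_R1 = V² / R1 = (24.0)² / 1.80 Ω = 320.0 W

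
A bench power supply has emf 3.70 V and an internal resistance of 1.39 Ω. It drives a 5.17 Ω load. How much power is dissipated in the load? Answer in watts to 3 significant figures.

1.64 W

Load and internal resistance form a series loop — compute the loop current, then the load power via I²R.
I = ε / (r + R) = 3.70 / (1.39 + 5.17) = 0.5640 A
P_load = I² R = (0.5640)² × 5.17 = 1.645 W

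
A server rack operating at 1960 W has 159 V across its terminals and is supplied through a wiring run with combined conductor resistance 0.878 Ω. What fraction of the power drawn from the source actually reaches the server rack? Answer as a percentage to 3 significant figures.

I = P / V = 1960 / 159 = 12.33 A through the wiring run.
P_line = I² R_line = (12.33)² × 0.878 = 133.4 W
P_source = P_load + P_line = 1960 + 133.4 = 2093 W
η = P_load / P_source = 1960 / 2093 = 0.9363

93.6 %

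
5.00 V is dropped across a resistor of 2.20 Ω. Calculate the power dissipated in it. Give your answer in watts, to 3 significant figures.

11.4 W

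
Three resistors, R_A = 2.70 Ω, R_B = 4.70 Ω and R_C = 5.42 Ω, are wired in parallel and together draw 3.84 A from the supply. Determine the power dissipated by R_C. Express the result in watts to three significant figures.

We need the common branch voltage; get it from I_total × R_eq, then P = V²/R for the branch.
1/R_eq = 1/2.70 + 1/4.70 + 1/5.42 ⇒ R_eq = 1.303 Ω
V = I_total × R_eq = 3.840 × 1.303 = 5.002 V
P_R_C = V² / R_C = (5.002)² / 5.42 = 4.617 W

4.62 W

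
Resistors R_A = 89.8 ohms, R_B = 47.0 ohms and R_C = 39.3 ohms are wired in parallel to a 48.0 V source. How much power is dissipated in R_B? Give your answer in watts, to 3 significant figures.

49.0 W

Every branch has 48.0 V across it, so for R_B the power is simply V²/R.
P_R_B = V² / R_B = (48.0)² / 47.0 Ω = 49.02 W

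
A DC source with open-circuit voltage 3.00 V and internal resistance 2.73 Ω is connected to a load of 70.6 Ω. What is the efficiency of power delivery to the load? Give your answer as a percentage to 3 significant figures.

96.3 %

η = P_load/(P_load+P_int) = I²R/(I²R+I²r) = R/(R+r) — the I² cancels for series elements.
η = R / (R + r) = 70.6 / (70.6 + 2.73) = 0.9628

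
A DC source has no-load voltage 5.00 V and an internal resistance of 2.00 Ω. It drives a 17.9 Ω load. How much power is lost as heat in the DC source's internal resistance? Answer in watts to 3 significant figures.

The source's internal resistance is just another series element carrying I; its dissipation is I²r.
I = ε / (r + R) = 5.00 / (2.00 + 17.9) = 0.2513 A
P_int = I² r = (0.2513)² × 2.00 = 0.1263 W

0.126 W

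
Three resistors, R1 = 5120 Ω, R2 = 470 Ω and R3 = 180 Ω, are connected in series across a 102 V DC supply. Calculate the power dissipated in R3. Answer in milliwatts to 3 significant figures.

The current is common to all series resistors; compute it, then apply P = I²R for the target.
R_total = 5120 + 470 + 180 = 5770 Ω
I = V / R_total = 102 / 5770 = 0.01768 A
P_R3 = I² × R3 = (0.01768)² × 180 = 0.05625 W

56.2 mW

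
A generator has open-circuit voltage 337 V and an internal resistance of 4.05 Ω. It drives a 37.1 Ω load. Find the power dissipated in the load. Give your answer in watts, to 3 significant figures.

2490 W

With r and R in series, I = ε/(r+R); the load dissipates I²R.
I = ε / (r + R) = 337 / (4.05 + 37.1) = 8.190 A
P_load = I² R = (8.190)² × 37.1 = 2488 W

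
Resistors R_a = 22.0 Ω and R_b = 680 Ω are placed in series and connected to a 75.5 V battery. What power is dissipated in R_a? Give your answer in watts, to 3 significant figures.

0.254 W

Since the resistors are in series they all carry the loop current I = V/R_total; the power in any one is I²R.
R_total = 22.0 + 680 = 702.0 Ω
I = V / R_total = 75.5 / 702.0 = 0.1075 A
P_R_a = I² × R_a = (0.1075)² × 22.0 = 0.2545 W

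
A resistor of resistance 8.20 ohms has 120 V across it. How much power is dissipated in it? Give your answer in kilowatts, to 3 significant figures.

1.76 kW

V and R are stated; P = V²/R avoids computing the current.
P = (120 V)² / 8.20 Ω = 1756 W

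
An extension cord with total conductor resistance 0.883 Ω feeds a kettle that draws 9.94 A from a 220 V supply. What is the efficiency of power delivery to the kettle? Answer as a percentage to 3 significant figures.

The extension cord carries the full 9.94 A.
P_line = I² R_line = (9.940)² × 0.883 = 87.24 W
P_source = V I = 220 × 9.940 = 2187 W; P_load = 2100 W
η = P_load / P_source = 2100 / 2187 = 0.9601

96.0 %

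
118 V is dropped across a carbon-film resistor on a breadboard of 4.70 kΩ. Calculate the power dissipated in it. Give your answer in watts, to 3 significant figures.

With V across and R both known, P = V²/R gives the dissipation directly.
P = (118 V)² / 4700 Ω = 2.963 W

2.96 W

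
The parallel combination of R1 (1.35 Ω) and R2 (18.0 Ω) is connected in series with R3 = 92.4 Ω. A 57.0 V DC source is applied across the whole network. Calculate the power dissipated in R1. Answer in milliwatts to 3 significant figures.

Collapse the R1‖R2 pair into one equivalent R_p; then R_p and R3 form a series string.
R_p = (1.35×18.0)/(1.35+18.0) = 1.256 Ω
R_total = R_p + 92.4 = 1.256 + 92.4 = 93.66 Ω
I = V / R_total = 57.0 / 93.66 = 0.6086 A
Voltage across the parallel pair: V_p = I × R_p = 0.6086 × 1.256 = 0.7643 V
R1 sits across V_p; its power is V_p²/R.
P_R1 = (0.7643)² / 1.35 = 0.4327 W

433 mW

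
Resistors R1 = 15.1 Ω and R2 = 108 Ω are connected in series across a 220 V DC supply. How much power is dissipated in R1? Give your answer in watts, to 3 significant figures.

48.2 W

Since the resistors are in series they all carry the loop current I = V/R_total; the power in any one is I²R.
R_total = 15.1 + 108 = 123.1 Ω
I = V / R_total = 220 / 123.1 = 1.787 A
P_R1 = I² × R1 = (1.787)² × 15.1 = 48.23 W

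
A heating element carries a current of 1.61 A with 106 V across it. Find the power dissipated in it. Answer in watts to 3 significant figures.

171 W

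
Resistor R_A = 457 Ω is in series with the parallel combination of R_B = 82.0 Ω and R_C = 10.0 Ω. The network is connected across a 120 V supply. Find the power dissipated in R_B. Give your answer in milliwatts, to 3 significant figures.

Collapse R_B‖R_C to a single equivalent, reducing the network to two series elements.
R_p = (82.0×10.0)/(82.0+10.0) = 8.913 Ω
R_total = 457 + 8.913 = 465.9 Ω
I = V / R_total = 120 / 465.9 = 0.2576 A
Voltage across the parallel pair: V_p = I × R_p = 0.2576 × 8.913 = 2.296 V
With V_p across R_B, its power is V_p²/R_B.
P_R_B = (2.296)² / 82.0 = 0.06427 W

64.3 mW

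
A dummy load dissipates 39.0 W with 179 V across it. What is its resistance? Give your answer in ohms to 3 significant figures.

822 Ω

The two known quantities fix the third via R = V² / P.
R = (179)² / 39.0 = 821.6 Ω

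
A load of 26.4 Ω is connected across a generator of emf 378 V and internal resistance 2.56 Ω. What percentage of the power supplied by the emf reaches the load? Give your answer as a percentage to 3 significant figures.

91.2 %

Efficiency is P_load / P_total. With a series r and R sharing the same I, P = I²R for each, so η = R/(R+r).
η = R / (R + r) = 26.4 / (26.4 + 2.56) = 0.9116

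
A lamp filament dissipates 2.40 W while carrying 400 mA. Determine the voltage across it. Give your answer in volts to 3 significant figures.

Inverting the appropriate power form: V = P / I.
V = 2.40 / 0.4000 = 6.000 V

6.00 V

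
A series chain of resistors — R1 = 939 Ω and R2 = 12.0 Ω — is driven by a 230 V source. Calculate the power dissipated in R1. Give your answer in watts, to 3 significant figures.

54.9 W

In a series string the same current flows through every resistor — find that current, then P = I²R for the one we want.
R_total = 939 + 12.0 = 951.0 Ω
I = V / R_total = 230 / 951.0 = 0.2419 A
P_R1 = I² × R1 = (0.2419)² × 939 = 54.92 W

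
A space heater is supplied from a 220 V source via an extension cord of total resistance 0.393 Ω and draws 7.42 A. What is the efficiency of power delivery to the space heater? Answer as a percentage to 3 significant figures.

The extension cord carries the full 7.42 A.
P_line = I² R_line = (7.420)² × 0.393 = 21.64 W
P_source = V I = 220 × 7.420 = 1632 W; P_load = 1611 W
η = P_load / P_source = 1611 / 1632 = 0.9867

98.7 %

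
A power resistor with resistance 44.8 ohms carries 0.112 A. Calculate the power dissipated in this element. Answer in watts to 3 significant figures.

0.562 W

The current through and the resistance of the element are both given; use P = I²R.
P = (0.1120 A)² × 44.8 Ω = 0.5620 W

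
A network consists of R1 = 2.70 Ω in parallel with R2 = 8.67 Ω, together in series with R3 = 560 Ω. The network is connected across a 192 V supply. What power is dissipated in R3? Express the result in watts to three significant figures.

First find R_p for the parallel pair, then treat R_p + R3 as a series loop.
R_p = (2.70×8.67)/(2.70+8.67) = 2.059 Ω
R_total = R_p + 560 = 2.059 + 560 = 562.1 Ω
I = V / R_total = 192 / 562.1 = 0.3416 A
R3 is the series element, so its power is I²R.
P_R3 = (0.3416)² × 560 = 65.35 W

65.3 W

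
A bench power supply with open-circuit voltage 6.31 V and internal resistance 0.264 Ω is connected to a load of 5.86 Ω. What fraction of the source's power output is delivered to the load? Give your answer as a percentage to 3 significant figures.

95.7 %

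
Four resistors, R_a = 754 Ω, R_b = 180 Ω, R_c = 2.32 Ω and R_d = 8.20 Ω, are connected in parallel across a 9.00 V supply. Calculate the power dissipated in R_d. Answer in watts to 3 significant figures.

9.88 W

Each parallel branch sees the full supply voltage, so P = V²/R applies directly to the target branch.
P_R_d = V² / R_d = (9.00)² / 8.20 Ω = 9.878 W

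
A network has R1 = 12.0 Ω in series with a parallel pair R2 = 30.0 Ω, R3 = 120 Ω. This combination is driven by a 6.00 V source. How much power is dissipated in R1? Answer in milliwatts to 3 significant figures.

333 mW

First combine the parallel branches into one equivalent R_p, then R1 + R_p is a series pair.
R_p = (30.0×120)/(30.0+120) = 24.00 Ω
R_total = 12.0 + 24.00 = 36.00 Ω
I = V / R_total = 6.00 / 36.00 = 0.1667 A
R1 is in the main series path, so its power is I²R1.
P_R1 = (0.1667)² × 12.0 = 0.3333 W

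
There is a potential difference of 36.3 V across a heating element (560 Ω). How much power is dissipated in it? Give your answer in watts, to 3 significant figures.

2.35 W

We know the drop across the element and its resistance — P = V²/R, one step.
P = (36.3 V)² / 560 Ω = 2.353 W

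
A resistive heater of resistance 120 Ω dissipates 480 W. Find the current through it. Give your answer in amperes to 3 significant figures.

2.00 A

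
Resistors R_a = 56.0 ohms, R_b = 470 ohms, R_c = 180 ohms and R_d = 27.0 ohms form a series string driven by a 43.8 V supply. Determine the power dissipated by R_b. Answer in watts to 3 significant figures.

In a series string the same current flows through every resistor — find that current, then P = I²R for the one we want.
R_total = 56.0 + 470 + 180 + 27.0 = 733.0 Ω
I = V / R_total = 43.8 / 733.0 = 0.05975 A
P_R_b = I² × R_b = (0.05975)² × 470 = 1.678 W

1.68 W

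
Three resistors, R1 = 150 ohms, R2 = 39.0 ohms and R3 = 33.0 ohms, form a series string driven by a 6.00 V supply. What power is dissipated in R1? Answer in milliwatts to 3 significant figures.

Since the resistors are in series they all carry the loop current I = V/R_total; the power in any one is I²R.
R_total = 150 + 39.0 + 33.0 = 222.0 Ω
I = V / R_total = 6.00 / 222.0 = 0.02703 A
P_R1 = I² × R1 = (0.02703)² × 150 = 0.1096 W

110 mW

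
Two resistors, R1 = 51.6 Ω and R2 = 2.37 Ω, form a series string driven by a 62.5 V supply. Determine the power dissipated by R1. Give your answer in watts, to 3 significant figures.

69.2 W

Every series element carries the same I. Get I from the total resistance, then P = I² × R1.
R_total = 51.6 + 2.37 = 53.97 Ω
I = V / R_total = 62.5 / 53.97 = 1.158 A
P_R1 = I² × R1 = (1.158)² × 51.6 = 69.20 W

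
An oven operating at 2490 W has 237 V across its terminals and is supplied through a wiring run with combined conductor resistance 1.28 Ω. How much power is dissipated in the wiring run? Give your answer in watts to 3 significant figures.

Only the current and the line resistance are needed for the I²R loss.
I = P / V = 2490 / 237 = 10.51 A through the wiring run.
P_line = I² R_line = (10.51)² × 1.28 = 141.3 W

141 W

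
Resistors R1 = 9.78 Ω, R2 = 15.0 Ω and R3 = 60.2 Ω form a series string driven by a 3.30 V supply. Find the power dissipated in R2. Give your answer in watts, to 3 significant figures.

0.0226 W

Every series element carries the same I. Get I from the total resistance, then P = I² × R2.
R_total = 9.78 + 15.0 + 60.2 = 84.98 Ω
I = V / R_total = 3.30 / 84.98 = 0.03883 A
P_R2 = I² × R2 = (0.03883)² × 15.0 = 0.02262 W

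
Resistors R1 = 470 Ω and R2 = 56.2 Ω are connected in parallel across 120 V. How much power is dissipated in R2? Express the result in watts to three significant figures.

Every branch has 120 V across it, so for R2 the power is simply V²/R.
P_R2 = V² / R2 = (120)² / 56.2 Ω = 256.2 W

256 W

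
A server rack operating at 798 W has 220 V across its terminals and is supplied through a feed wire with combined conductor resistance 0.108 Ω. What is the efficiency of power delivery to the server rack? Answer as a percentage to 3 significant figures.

99.8 %

I = P / V = 798 / 220 = 3.627 A through the feed wire.
P_line = I² R_line = (3.627)² × 0.108 = 1.421 W
P_source = P_load + P_line = 798.0 + 1.421 = 799.4 W
η = P_load / P_source = 798.0 / 799.4 = 0.9982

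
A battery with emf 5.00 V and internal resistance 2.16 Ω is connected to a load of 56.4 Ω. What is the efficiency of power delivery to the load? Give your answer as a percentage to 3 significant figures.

96.3 %

The source delivers εI, of which I²R reaches the load and I²r is lost; since I is common, η = R/(R+r).
η = R / (R + r) = 56.4 / (56.4 + 2.16) = 0.9631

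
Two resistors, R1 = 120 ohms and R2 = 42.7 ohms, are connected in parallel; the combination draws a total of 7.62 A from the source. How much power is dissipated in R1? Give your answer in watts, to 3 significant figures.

The branches share the same voltage, but only the total current is given — find V from the equivalent resistance first.
1/R_eq = 1/120 + 1/42.7 ⇒ R_eq = 31.49 Ω
V = I_total × R_eq = 7.620 × 31.49 = 240.0 V
P_R1 = V² / R1 = (240.0)² / 120 = 479.9 W

480 W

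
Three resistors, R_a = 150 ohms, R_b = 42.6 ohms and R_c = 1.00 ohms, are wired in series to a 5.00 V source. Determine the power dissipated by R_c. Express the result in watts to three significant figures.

0.000667 W

The current is common to all series resistors; compute it, then apply P = I²R for the target.
R_total = 150 + 42.6 + 1.00 = 193.6 Ω
I = V / R_total = 5.00 / 193.6 = 0.02583 A
P_R_c = I² × R_c = (0.02583)² × 1.00 = 0.0006670 W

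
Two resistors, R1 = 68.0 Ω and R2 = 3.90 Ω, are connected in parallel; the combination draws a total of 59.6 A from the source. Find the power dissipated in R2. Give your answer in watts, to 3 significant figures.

12400 W

We need the common branch voltage; get it from I_total × R_eq, then P = V²/R for the branch.
1/R_eq = 1/68.0 + 1/3.90 ⇒ R_eq = 3.688 Ω
V = I_total × R_eq = 59.60 × 3.688 = 219.8 V
P_R2 = V² / R2 = (219.8)² / 3.90 = 12390 W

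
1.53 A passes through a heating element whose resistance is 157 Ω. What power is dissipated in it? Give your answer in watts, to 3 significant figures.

Knowing I and R, the power is just I²R — no need to find V first.
P = (1.530 A)² × 157 Ω = 367.5 W

368 W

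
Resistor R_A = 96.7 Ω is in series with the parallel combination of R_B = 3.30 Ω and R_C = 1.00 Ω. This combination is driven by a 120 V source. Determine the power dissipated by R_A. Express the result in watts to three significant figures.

Replace R_B and R_C with their parallel equivalent so the circuit becomes R_A in series with R_p.
R_p = (3.30×1.00)/(3.30+1.00) = 0.7674 Ω
R_total = 96.7 + 0.7674 = 97.47 Ω
I = V / R_total = 120 / 97.47 = 1.231 A
All the current flows through R_A; use P = I²R.
P_R_A = (1.231)² × 96.7 = 146.6 W

147 W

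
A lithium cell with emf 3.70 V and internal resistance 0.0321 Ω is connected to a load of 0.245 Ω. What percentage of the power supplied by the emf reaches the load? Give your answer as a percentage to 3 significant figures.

88.4 %

η = P_load/(P_load+P_int) = I²R/(I²R+I²r) = R/(R+r) — the I² cancels for series elements.
η = R / (R + r) = 0.245 / (0.245 + 0.0321) = 0.8842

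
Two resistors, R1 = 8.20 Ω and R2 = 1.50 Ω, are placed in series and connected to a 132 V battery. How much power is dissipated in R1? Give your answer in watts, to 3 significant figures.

Every series element carries the same I. Get I from the total resistance, then P = I² × R1.
R_total = 8.20 + 1.50 = 9.700 Ω
I = V / R_total = 132 / 9.700 = 13.61 A
P_R1 = I² × R1 = (13.61)² × 8.20 = 1519 W

1520 W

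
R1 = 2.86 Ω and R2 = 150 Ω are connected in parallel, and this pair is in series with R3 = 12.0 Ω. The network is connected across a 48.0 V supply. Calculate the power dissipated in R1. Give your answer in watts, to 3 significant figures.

28.9 W

First find R_p for the parallel pair, then treat R_p + R3 as a series loop.
R_p = (2.86×150)/(2.86+150) = 2.806 Ω
R_total = R_p + 12.0 = 2.806 + 12.0 = 14.81 Ω
I = V / R_total = 48.0 / 14.81 = 3.242 A
Voltage across the parallel pair: V_p = I × R_p = 3.242 × 2.806 = 9.098 V
Use P = V²/R for R1 with V = V_p.
P_R1 = (9.098)² / 2.86 = 28.94 W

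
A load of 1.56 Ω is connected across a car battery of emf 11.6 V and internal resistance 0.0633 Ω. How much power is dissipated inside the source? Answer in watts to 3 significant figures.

r is in series with the load, so it carries the full circuit current — the loss in it is I²r.
I = ε / (r + R) = 11.6 / (0.0633 + 1.56) = 7.146 A
P_int = I² r = (7.146)² × 0.0633 = 3.232 W

3.23 W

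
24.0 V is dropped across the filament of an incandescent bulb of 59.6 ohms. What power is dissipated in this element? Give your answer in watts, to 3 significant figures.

V and R are stated; P = V²/R avoids computing the current.
P = (24.0 V)² / 59.6 Ω = 9.664 W

9.66 W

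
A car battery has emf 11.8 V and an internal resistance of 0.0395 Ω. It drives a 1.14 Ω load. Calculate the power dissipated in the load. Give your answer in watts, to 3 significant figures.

The internal resistance and the load are in series, so the same I flows through both; get I from ε/(r+R), then I²R for the load.
I = ε / (r + R) = 11.8 / (0.0395 + 1.14) = 10.00 A
P_load = I² R = (10.00)² × 1.14 = 114.1 W

114 W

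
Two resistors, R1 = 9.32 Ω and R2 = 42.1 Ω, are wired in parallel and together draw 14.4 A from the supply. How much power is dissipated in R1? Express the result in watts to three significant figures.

Only the total current is stated, so first find the parallel equivalent to get the voltage across the combination.
1/R_eq = 1/9.32 + 1/42.1 ⇒ R_eq = 7.631 Ω
V = I_total × R_eq = 14.40 × 7.631 = 109.9 V
P_R1 = V² / R1 = (109.9)² / 9.32 = 1296 W

1300 W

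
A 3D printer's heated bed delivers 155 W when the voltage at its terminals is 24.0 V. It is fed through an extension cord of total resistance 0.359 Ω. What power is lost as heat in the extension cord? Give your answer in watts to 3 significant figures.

15.0 W

The extension cord and load are in series, so the same current flows in both; the loss is I²R_line.
I = P / V = 155 / 24.0 = 6.458 A through the extension cord.
P_line = I² R_line = (6.458)² × 0.359 = 14.97 W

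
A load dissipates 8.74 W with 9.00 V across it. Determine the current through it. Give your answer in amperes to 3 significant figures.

0.971 A

The two known quantities fix the third via I = P / V.
I = 8.74 / 9.00 = 0.9711 A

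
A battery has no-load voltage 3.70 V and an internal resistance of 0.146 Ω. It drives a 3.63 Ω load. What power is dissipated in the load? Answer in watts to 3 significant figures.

3.49 W

Load and internal resistance form a series loop — compute the loop current, then the load power via I²R.
I = ε / (r + R) = 3.70 / (0.146 + 3.63) = 0.9799 A
P_load = I² R = (0.9799)² × 3.63 = 3.485 W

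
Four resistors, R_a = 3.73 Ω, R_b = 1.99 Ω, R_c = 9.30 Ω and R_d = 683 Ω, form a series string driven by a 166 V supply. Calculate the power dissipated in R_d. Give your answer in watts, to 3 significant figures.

Series elements share the same current, so find I first, then use P = I²R.
R_total = 3.73 + 1.99 + 9.30 + 683 = 698.0 Ω
I = V / R_total = 166 / 698.0 = 0.2378 A
P_R_d = I² × R_d = (0.2378)² × 683 = 38.63 W

38.6 W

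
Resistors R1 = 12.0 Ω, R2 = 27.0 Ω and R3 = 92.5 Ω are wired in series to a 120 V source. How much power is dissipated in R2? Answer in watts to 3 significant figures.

Every series element carries the same I. Get I from the total resistance, then P = I² × R2.
R_total = 12.0 + 27.0 + 92.5 = 131.5 Ω
I = V / R_total = 120 / 131.5 = 0.9125 A
P_R2 = I² × R2 = (0.9125)² × 27.0 = 22.48 W

22.5 W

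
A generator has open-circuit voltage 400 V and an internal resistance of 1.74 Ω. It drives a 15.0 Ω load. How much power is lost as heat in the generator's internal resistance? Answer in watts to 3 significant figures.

993 W

r is in series with the load, so it carries the full circuit current — the loss in it is I²r.
I = ε / (r + R) = 400 / (1.74 + 15.0) = 23.89 A
P_int = I² r = (23.89)² × 1.74 = 993.5 W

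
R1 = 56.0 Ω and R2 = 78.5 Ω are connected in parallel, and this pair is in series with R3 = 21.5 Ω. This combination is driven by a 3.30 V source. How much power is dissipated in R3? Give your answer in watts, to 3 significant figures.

Collapse the R1‖R2 pair into one equivalent R_p; then R_p and R3 form a series string.
R_p = (56.0×78.5)/(56.0+78.5) = 32.68 Ω
R_total = R_p + 21.5 = 32.68 + 21.5 = 54.18 Ω
I = V / R_total = 3.30 / 54.18 = 0.06090 A
All the supply current flows through R3; use P = I²R3.
P_R3 = (0.06090)² × 21.5 = 0.07975 W

0.0797 W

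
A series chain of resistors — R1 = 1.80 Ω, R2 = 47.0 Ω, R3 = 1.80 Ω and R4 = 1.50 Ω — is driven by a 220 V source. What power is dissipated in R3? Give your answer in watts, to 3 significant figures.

32.1 W

The current is common to all series resistors; compute it, then apply P = I²R for the target.
R_total = 1.80 + 47.0 + 1.80 + 1.50 = 52.10 Ω
I = V / R_total = 220 / 52.10 = 4.223 A
P_R3 = I² × R3 = (4.223)² × 1.80 = 32.10 W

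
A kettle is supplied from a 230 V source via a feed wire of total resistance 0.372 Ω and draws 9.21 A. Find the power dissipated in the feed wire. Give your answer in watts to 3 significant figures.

The feed wire and load are in series, so the same current flows in both; the loss is I²R_line.
The feed wire carries the full 9.21 A.
P_line = I² R_line = (9.210)² × 0.372 = 31.55 W

31.6 W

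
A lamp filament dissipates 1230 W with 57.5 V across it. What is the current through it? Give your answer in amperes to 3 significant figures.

From P = V I = I²R = V²/R, with the two given quantities we get I = P / V.
I = 1230 / 57.5 = 21.39 A

21.4 A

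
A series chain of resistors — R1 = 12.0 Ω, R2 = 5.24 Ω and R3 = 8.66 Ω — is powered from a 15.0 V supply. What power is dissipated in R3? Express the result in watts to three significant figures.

2.90 W

Every series element carries the same I. Get I from the total resistance, then P = I² × R3.
R_total = 12.0 + 5.24 + 8.66 = 25.90 Ω
I = V / R_total = 15.0 / 25.90 = 0.5792 A
P_R3 = I² × R3 = (0.5792)² × 8.66 = 2.905 W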